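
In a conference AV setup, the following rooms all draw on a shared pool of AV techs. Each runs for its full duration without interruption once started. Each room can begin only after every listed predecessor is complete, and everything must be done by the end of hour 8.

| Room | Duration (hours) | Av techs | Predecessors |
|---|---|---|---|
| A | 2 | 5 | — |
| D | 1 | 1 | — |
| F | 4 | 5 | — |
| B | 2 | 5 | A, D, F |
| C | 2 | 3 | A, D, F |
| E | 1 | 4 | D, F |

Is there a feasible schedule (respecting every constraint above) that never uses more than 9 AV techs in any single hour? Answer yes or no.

Schedule A@5, D@1, F@1, B@7, C@7, E@5: h1:6  h2:5  h3:5  h4:5  h5:9  h6:5  h7:8  h8:8 — peak 9 ≤ 9.

yes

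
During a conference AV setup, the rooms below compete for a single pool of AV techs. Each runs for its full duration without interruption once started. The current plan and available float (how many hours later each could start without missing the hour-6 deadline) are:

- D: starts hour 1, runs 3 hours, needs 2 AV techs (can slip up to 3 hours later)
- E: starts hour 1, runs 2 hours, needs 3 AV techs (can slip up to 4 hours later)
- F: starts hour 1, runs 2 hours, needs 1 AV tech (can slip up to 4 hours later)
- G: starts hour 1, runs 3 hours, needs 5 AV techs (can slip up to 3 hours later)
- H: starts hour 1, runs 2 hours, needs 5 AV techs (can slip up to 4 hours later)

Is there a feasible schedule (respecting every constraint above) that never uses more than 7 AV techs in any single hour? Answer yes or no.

The minimum achievable peak is 8; 7 < 8, so no feasible schedule stays within the cap.

no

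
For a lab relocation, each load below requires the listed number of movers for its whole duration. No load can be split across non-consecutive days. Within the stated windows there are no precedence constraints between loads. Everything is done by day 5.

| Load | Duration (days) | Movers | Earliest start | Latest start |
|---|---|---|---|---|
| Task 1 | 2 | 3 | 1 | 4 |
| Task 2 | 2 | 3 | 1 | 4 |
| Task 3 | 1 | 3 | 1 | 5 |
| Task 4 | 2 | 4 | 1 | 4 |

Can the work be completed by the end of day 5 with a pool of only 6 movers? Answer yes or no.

Schedule Task 1@1, Task 2@1, Task 3@3, Task 4@4: d1:6  d2:6  d3:3  d4:4  d5:4 — peak 6 ≤ 6.

yes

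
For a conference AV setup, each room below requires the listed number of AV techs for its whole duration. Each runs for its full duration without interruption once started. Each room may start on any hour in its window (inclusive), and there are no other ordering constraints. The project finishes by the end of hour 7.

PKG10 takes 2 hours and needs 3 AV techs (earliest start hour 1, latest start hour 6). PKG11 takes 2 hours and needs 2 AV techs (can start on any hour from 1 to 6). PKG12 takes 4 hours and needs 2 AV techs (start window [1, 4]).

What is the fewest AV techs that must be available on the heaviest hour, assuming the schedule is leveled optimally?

4

Early-start (PKG10@1, PKG11@1, PKG12@1) gives peak 7: h1:7  h2:7  h3:2  h4:2  h5:0  h6:0  h7:0.
Shift PKG11→3, PKG12→3.
Schedule PKG10@1, PKG11@3, PKG12@3: h1:3  h2:3  h3:4  h4:4  h5:2  h6:2  h7:0 — peak 4.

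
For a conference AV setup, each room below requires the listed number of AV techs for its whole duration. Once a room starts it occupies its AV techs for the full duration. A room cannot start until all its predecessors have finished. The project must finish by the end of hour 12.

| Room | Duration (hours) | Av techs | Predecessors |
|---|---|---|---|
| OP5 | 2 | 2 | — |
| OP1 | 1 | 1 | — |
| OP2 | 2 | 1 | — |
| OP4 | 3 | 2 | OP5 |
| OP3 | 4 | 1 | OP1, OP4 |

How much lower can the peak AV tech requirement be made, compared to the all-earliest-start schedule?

Early-start peak: h1:4  h2:3  h3:2  h4:2  h5:2  h6:1  h7:1  h8:1  h9:1  h10:0  h11:0  h12:0 ⇒ 4.
Leveled (OP5@1, OP1@3, OP2@3, OP4@5, OP3@8): h1:2  h2:2  h3:2  h4:1  h5:2  h6:2  h7:2  h8:1  h9:1  h10:1  h11:1  h12:0 ⇒ 2.
Reduction 4 − 2 = 2.

2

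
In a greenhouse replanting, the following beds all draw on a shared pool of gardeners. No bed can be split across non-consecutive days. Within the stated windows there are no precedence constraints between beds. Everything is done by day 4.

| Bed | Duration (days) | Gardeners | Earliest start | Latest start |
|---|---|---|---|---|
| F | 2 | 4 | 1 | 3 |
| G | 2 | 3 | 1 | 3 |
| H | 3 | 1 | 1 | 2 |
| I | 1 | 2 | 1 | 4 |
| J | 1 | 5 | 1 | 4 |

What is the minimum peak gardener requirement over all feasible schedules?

Early-start (F@1, G@1, H@1, I@1, J@1) gives peak 15: d1:15  d2:8  d3:1  d4:0.
Shift I→3, J→3.
Schedule F@1, G@1, H@1, I@3, J@3: d1:8  d2:8  d3:8  d4:0 — peak 8.

8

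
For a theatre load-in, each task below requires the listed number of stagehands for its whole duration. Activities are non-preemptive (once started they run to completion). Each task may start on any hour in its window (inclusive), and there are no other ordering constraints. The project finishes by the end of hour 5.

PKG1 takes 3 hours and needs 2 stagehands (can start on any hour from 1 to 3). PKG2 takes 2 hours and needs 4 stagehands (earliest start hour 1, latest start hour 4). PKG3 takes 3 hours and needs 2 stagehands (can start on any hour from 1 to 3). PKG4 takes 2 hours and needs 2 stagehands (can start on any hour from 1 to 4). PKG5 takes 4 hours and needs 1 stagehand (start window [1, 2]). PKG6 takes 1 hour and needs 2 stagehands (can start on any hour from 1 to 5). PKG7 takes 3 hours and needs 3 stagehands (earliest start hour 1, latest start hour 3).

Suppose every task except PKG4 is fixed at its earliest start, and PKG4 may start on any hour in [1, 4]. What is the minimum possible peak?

PKG4@1: h1:16  h2:14  h3:8  h4:1  h5:0 → peak 16
PKG4@2: h1:14  h2:14  h3:10  h4:1  h5:0 → peak 14
PKG4@3: h1:14  h2:12  h3:10  h4:3  h5:0 → peak 14
PKG4@4: h1:14  h2:12  h3:8  h4:3  h5:2 → peak 14
Best is PKG4@2, peak 14.

14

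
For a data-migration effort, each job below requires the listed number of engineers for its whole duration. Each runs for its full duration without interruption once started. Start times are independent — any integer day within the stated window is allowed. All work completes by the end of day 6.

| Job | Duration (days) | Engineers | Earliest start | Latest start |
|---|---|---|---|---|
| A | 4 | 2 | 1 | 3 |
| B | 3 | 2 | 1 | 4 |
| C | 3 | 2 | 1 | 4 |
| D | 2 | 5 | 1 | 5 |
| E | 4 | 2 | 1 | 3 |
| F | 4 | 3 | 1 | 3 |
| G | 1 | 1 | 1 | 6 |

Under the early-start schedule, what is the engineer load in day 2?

16

At early start, day 2 has: A, B, C, D, E, F.
Demand: 2 + 2 + 2 + 5 + 2 + 3 = 16.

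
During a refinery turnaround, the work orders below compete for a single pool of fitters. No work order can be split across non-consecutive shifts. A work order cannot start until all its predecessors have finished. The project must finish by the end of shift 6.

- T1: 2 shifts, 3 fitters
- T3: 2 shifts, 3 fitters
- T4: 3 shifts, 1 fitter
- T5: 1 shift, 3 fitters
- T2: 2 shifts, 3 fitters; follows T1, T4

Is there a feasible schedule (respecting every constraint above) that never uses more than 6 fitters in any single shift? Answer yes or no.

Schedule T1@1, T3@3, T4@1, T5@4, T2@5: s1:4  s2:4  s3:4  s4:6  s5:3  s6:3 — peak 6 ≤ 6.

yes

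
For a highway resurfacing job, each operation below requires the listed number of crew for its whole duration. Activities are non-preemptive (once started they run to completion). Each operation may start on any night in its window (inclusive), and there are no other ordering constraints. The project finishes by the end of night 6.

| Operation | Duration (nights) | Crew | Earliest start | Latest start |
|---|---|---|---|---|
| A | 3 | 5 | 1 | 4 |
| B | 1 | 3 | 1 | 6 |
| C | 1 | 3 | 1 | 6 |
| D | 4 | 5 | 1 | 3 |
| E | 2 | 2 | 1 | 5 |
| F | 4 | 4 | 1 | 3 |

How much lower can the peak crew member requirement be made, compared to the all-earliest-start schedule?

Early-start peak: n1:22  n2:16  n3:14  n4:9  n5:0  n6:0 ⇒ 22.
Leveled (A@1, B@1, C@1, D@2, E@1, F@3): n1:13  n2:12  n3:14  n4:9  n5:9  n6:4 ⇒ 14.
Reduction 22 − 14 = 8.

8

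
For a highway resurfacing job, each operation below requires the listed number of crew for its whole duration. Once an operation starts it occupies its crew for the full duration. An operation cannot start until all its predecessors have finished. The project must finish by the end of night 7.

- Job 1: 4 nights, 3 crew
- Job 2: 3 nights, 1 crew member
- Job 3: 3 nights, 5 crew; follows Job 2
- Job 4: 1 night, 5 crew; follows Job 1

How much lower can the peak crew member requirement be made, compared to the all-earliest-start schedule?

2

Early-start peak: n1:4  n2:4  n3:4  n4:8  n5:10  n6:5  n7:0 ⇒ 10.
Leveled (Job 1@1, Job 2@1, Job 3@4, Job 4@7): n1:4  n2:4  n3:4  n4:8  n5:5  n6:5  n7:5 ⇒ 8.
Reduction 10 − 8 = 2.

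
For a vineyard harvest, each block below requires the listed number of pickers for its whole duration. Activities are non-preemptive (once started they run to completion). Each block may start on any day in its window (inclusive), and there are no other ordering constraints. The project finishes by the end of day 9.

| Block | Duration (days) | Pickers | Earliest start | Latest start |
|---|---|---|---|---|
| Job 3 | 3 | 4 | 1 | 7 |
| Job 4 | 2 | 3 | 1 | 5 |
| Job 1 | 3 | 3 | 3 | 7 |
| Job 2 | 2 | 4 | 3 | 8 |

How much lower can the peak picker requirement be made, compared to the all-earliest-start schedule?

5

Early-start peak: d1:7  d2:7  d3:11  d4:7  d5:3  d6:0  d7:0  d8:0  d9:0 ⇒ 11.
Leveled (Job 3@1, Job 4@4, Job 1@4, Job 2@7): d1:4  d2:4  d3:4  d4:6  d5:6  d6:3  d7:4  d8:4  d9:0 ⇒ 6.
Reduction 11 − 6 = 5.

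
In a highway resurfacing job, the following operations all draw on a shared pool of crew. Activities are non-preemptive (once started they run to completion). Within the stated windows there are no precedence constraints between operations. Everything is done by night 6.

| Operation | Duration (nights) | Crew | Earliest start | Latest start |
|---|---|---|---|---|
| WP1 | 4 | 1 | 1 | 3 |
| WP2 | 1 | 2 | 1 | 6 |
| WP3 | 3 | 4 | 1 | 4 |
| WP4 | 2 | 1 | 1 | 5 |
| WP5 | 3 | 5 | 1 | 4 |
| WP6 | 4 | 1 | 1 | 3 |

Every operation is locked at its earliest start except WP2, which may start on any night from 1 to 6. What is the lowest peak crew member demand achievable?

12

WP2@1: n1:14  n2:12  n3:11  n4:2  n5:0  n6:0 → peak 14
WP2@2: n1:12  n2:14  n3:11  n4:2  n5:0  n6:0 → peak 14
WP2@3: n1:12  n2:12  n3:13  n4:2  n5:0  n6:0 → peak 13
WP2@4: n1:12  n2:12  n3:11  n4:4  n5:0  n6:0 → peak 12
WP2@5: n1:12  n2:12  n3:11  n4:2  n5:2  n6:0 → peak 12
WP2@6: n1:12  n2:12  n3:11  n4:2  n5:0  n6:2 → peak 12
Best is WP2@4, peak 12.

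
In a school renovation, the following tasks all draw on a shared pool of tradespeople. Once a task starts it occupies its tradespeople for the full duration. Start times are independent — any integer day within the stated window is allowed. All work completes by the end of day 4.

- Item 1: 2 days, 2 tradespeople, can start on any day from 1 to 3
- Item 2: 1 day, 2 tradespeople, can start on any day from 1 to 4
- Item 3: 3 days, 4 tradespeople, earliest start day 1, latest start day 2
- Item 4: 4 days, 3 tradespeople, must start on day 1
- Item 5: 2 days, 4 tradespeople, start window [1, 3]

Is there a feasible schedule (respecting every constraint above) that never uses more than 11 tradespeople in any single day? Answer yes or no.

Schedule Item 1@1, Item 2@1, Item 3@1, Item 4@1, Item 5@3: d1:11  d2:9  d3:11  d4:7 — peak 11 ≤ 11.

yes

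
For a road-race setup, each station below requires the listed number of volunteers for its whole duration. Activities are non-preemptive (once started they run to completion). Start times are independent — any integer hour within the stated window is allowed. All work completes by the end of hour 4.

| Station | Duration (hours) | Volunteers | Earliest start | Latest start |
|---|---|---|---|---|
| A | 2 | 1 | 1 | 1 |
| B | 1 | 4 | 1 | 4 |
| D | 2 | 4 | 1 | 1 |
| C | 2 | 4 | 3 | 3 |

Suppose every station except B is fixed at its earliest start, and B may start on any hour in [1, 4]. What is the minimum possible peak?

B@1: h1:9  h2:5  h3:4  h4:4 → peak 9
B@2: h1:5  h2:9  h3:4  h4:4 → peak 9
B@3: h1:5  h2:5  h3:8  h4:4 → peak 8
B@4: h1:5  h2:5  h3:4  h4:8 → peak 8
Best is B@3, peak 8.

8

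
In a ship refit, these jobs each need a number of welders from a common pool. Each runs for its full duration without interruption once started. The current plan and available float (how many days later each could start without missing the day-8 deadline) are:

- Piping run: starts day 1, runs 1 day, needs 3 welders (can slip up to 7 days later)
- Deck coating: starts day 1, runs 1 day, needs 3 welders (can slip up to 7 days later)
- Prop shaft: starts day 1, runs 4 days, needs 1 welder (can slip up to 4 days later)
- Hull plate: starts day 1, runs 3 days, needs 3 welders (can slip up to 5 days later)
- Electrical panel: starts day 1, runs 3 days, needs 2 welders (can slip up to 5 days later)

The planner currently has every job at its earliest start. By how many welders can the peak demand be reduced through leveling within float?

8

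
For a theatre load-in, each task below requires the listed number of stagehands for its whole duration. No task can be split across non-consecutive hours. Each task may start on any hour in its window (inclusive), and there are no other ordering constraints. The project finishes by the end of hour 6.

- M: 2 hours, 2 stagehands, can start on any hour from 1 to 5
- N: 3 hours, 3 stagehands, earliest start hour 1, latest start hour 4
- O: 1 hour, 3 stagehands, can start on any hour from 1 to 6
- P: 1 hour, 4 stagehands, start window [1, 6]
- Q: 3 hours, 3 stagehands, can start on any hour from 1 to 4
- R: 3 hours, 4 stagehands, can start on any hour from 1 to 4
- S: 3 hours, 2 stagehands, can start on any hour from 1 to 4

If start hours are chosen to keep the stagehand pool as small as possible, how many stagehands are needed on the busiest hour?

Early-start (M@1, N@1, O@1, P@1, Q@1, R@1, S@1) gives peak 21: h1:21  h2:14  h3:12  h4:0  h5:0  h6:0.
Shift P→2, Q→3, R→4, S→3.
Schedule M@1, N@1, O@1, P@2, Q@3, R@4, S@3: h1:8  h2:9  h3:8  h4:9  h5:9  h6:4 — peak 9.

9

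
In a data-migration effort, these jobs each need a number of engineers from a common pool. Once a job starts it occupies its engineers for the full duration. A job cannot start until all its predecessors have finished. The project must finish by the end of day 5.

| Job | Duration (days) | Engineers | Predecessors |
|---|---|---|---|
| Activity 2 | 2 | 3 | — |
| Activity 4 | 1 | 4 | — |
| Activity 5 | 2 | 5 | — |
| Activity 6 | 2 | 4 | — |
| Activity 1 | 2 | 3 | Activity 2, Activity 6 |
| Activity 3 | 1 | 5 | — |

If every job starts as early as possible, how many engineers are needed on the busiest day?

21

Early-start schedule: Activity 2@1, Activity 4@1, Activity 5@1, Activity 6@1, Activity 1@3, Activity 3@1.
Load per day: day 1: 21, day 2: 12, day 3: 3, day 4: 3, day 5: 0.
Peak is 21.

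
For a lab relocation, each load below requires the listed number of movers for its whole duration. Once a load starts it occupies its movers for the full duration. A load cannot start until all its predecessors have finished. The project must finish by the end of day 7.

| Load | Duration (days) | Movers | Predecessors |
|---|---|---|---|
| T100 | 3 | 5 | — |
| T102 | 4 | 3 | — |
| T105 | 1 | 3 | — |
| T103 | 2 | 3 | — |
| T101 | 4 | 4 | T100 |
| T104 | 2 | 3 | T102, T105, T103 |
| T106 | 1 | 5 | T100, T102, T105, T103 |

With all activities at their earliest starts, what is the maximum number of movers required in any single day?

Early-start schedule: T100@1, T102@1, T105@1, T103@1, T101@4, T104@5, T106@5.
Load per day: day 1: 14, day 2: 11, day 3: 8, day 4: 7, day 5: 12, day 6: 7, day 7: 4.
Peak is 14.

14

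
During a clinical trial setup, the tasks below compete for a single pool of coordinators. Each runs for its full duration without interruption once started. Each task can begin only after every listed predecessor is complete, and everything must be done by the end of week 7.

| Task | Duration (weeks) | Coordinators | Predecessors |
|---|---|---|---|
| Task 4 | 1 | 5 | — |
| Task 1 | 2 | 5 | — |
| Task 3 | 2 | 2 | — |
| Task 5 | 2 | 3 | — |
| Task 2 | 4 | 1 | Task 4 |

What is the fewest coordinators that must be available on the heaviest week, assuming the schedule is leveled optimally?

5

Early-start (Task 4@1, Task 1@1, Task 3@1, Task 5@1, Task 2@2) gives peak 15: w1:15  w2:11  w3:1  w4:1  w5:1  w6:0  w7:0.
Shift Task 1→2, Task 3→4, Task 5→6, Task 2→4.
Schedule Task 4@1, Task 1@2, Task 3@4, Task 5@6, Task 2@4: w1:5  w2:5  w3:5  w4:3  w5:3  w6:4  w7:4 — peak 5.
Total coordinator-weeks = 29 over 7 weeks ⇒ peak ≥ ⌈29/7⌉ = 5, so 5 is optimal.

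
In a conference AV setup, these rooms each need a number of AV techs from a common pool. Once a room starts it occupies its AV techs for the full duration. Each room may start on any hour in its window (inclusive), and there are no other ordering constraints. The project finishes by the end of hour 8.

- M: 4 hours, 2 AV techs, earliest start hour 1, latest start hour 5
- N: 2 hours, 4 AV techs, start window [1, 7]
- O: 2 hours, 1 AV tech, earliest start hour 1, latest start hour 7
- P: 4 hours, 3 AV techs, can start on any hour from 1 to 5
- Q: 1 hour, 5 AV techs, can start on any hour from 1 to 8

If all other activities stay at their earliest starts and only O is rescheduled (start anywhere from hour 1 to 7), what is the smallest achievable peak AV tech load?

14

O@1: h1:15  h2:10  h3:5  h4:5  h5:0  h6:0  h7:0  h8:0 → peak 15
O@2: h1:14  h2:10  h3:6  h4:5  h5:0  h6:0  h7:0  h8:0 → peak 14
O@3: h1:14  h2:9  h3:6  h4:6  h5:0  h6:0  h7:0  h8:0 → peak 14
O@4: h1:14  h2:9  h3:5  h4:6  h5:1  h6:0  h7:0  h8:0 → peak 14
O@5: h1:14  h2:9  h3:5  h4:5  h5:1  h6:1  h7:0  h8:0 → peak 14
O@6: h1:14  h2:9  h3:5  h4:5  h5:0  h6:1  h7:1  h8:0 → peak 14
O@7: h1:14  h2:9  h3:5  h4:5  h5:0  h6:0  h7:1  h8:1 → peak 14
Best is O@2, peak 14.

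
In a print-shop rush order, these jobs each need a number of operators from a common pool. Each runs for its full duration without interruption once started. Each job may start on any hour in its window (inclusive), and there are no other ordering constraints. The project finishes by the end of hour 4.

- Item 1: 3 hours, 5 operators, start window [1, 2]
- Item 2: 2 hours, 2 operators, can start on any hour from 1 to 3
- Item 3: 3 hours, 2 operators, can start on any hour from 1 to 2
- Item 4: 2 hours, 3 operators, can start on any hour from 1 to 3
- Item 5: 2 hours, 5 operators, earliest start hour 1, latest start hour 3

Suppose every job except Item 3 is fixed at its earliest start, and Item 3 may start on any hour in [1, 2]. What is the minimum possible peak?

Item 3@1: h1:17  h2:17  h3:7  h4:0 → peak 17
Item 3@2: h1:15  h2:17  h3:7  h4:2 → peak 17
Best is Item 3@1, peak 17.

17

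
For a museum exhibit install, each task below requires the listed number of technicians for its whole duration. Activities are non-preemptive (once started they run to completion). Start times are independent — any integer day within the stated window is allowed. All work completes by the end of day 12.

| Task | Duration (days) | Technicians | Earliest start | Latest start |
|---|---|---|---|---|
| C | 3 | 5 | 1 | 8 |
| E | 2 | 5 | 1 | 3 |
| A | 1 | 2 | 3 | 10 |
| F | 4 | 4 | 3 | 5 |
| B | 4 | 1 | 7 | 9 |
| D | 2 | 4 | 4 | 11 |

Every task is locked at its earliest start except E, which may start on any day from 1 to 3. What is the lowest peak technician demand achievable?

E@1: d1:10  d2:10  d3:11  d4:8  d5:8  d6:4  d7:1  d8:1  d9:1  d10:1  d11:0  d12:0 → peak 11
E@2: d1:5  d2:10  d3:16  d4:8  d5:8  d6:4  d7:1  d8:1  d9:1  d10:1  d11:0  d12:0 → peak 16
E@3: d1:5  d2:5  d3:16  d4:13  d5:8  d6:4  d7:1  d8:1  d9:1  d10:1  d11:0  d12:0 → peak 16
Best is E@1, peak 11.

11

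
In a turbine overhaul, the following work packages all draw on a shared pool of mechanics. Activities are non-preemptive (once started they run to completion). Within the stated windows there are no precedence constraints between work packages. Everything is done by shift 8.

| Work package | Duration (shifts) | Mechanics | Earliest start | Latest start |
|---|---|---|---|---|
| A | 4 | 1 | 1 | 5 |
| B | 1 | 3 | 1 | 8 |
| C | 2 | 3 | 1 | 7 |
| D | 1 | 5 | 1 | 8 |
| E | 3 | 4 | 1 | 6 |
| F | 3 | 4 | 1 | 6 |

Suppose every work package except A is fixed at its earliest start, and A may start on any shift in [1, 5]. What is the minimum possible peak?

A@1: s1:20  s2:12  s3:9  s4:1  s5:0  s6:0  s7:0  s8:0 → peak 20
A@2: s1:19  s2:12  s3:9  s4:1  s5:1  s6:0  s7:0  s8:0 → peak 19
A@3: s1:19  s2:11  s3:9  s4:1  s5:1  s6:1  s7:0  s8:0 → peak 19
A@4: s1:19  s2:11  s3:8  s4:1  s5:1  s6:1  s7:1  s8:0 → peak 19
A@5: s1:19  s2:11  s3:8  s4:0  s5:1  s6:1  s7:1  s8:1 → peak 19
Best is A@2, peak 19.

19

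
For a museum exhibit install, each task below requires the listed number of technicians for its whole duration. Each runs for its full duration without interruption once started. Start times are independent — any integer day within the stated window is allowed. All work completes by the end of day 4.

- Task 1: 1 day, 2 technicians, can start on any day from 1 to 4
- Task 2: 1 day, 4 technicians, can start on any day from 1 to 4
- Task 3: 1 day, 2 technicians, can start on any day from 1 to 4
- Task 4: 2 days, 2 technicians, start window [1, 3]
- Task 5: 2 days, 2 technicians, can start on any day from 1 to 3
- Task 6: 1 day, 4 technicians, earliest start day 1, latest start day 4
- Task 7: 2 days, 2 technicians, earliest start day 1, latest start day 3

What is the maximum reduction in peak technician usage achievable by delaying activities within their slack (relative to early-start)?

12

Early-start peak: d1:18  d2:6  d3:0  d4:0 ⇒ 18.
Leveled (Task 1@1, Task 2@1, Task 3@2, Task 4@2, Task 5@2, Task 6@4, Task 7@3): d1:6  d2:6  d3:6  d4:6 ⇒ 6.
Reduction 18 − 6 = 12.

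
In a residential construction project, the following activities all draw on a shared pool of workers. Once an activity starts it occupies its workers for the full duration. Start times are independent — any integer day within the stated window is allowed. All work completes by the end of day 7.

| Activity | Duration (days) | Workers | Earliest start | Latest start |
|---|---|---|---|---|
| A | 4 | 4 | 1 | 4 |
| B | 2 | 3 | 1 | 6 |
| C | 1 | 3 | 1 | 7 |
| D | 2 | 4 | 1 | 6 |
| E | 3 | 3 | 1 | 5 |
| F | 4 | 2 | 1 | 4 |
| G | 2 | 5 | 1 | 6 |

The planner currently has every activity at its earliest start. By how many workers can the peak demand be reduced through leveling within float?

Early-start peak: d1:24  d2:21  d3:9  d4:6  d5:0  d6:0  d7:0 ⇒ 24.
Leveled (A@1, B@1, C@5, D@6, E@3, F@1, G@6): d1:9  d2:9  d3:9  d4:9  d5:6  d6:9  d7:9 ⇒ 9.
Reduction 24 − 9 = 15.

15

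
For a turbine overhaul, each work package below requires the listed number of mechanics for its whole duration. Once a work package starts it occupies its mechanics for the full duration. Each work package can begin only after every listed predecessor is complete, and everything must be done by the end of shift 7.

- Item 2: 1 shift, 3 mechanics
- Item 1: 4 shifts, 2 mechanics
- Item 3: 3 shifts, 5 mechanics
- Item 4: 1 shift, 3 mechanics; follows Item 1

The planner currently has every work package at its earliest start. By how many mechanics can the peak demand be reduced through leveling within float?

Early-start peak: s1:10  s2:7  s3:7  s4:2  s5:3  s6:0  s7:0 ⇒ 10.
Leveled (Item 2@1, Item 1@1, Item 3@2, Item 4@5): s1:5  s2:7  s3:7  s4:7  s5:3  s6:0  s7:0 ⇒ 7.
Reduction 10 − 7 = 3.

3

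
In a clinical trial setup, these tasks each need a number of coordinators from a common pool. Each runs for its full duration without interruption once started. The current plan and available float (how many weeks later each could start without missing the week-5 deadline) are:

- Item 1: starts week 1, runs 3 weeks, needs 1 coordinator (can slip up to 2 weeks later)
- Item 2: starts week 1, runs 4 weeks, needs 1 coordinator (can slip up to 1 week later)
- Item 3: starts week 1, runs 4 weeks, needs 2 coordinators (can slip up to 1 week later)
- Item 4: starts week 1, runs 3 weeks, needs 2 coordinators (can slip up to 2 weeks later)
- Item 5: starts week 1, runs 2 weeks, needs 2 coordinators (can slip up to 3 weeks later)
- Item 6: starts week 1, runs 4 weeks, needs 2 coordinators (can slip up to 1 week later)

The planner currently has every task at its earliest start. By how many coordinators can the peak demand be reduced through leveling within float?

2

Early-start peak: w1:10  w2:10  w3:8  w4:5  w5:0 ⇒ 10.
Leveled (Item 1@1, Item 2@1, Item 3@1, Item 4@1, Item 5@4, Item 6@1): w1:8  w2:8  w3:8  w4:7  w5:2 ⇒ 8.
Reduction 10 − 8 = 2.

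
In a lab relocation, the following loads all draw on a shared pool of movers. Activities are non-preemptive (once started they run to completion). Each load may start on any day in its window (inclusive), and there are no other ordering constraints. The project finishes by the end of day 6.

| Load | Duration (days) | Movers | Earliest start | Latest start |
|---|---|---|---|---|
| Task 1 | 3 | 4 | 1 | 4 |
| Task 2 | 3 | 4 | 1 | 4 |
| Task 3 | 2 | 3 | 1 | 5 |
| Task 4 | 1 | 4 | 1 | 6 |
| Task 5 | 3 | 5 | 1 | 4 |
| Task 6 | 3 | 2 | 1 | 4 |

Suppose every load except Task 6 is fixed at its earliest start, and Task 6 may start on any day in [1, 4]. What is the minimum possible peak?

Task 6@1: d1:22  d2:18  d3:15  d4:0  d5:0  d6:0 → peak 22
Task 6@2: d1:20  d2:18  d3:15  d4:2  d5:0  d6:0 → peak 20
Task 6@3: d1:20  d2:16  d3:15  d4:2  d5:2  d6:0 → peak 20
Task 6@4: d1:20  d2:16  d3:13  d4:2  d5:2  d6:2 → peak 20
Best is Task 6@2, peak 20.

20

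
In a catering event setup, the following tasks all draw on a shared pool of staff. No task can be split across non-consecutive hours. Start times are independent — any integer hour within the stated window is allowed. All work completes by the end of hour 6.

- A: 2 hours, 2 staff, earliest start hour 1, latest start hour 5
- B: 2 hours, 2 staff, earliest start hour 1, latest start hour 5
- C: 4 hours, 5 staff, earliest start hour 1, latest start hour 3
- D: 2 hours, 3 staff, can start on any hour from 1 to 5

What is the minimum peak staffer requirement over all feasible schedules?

7

Early-start (A@1, B@1, C@1, D@1) gives peak 12: h1:12  h2:12  h3:5  h4:5  h5:0  h6:0.
Shift C→3.
Schedule A@1, B@1, C@3, D@1: h1:7  h2:7  h3:5  h4:5  h5:5  h6:5 — peak 7.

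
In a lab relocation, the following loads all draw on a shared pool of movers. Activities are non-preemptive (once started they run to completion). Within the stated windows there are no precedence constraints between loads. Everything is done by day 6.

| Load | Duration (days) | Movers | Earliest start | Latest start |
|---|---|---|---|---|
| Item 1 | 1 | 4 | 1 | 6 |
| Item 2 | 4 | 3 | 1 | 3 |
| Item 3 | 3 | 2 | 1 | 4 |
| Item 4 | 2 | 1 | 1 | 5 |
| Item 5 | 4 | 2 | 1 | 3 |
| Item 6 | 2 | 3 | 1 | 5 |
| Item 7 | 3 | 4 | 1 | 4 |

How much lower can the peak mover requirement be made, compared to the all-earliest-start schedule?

10

Early-start peak: d1:19  d2:15  d3:11  d4:5  d5:0  d6:0 ⇒ 19.
Leveled (Item 1@1, Item 2@1, Item 3@1, Item 4@2, Item 5@2, Item 6@5, Item 7@4): d1:9  d2:8  d3:8  d4:9  d5:9  d6:7 ⇒ 9.
Reduction 19 − 9 = 10.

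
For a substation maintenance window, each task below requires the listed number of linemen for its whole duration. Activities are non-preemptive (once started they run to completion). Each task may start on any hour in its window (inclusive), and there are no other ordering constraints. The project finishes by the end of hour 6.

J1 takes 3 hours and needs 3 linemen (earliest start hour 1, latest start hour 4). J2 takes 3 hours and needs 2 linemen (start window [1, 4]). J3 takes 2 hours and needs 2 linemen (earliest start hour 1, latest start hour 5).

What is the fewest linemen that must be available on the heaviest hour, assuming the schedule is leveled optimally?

4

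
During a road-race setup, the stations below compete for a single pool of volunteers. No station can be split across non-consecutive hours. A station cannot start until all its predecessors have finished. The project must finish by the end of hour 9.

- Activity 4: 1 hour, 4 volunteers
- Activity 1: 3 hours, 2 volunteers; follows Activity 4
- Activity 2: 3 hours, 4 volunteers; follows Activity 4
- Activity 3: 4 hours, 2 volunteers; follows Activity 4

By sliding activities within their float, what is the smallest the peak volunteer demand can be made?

Early-start (Activity 4@1, Activity 1@2, Activity 2@2, Activity 3@2) gives peak 8: h1:4  h2:8  h3:8  h4:8  h5:2  h6:0  h7:0  h8:0  h9:0.
Shift Activity 2→6.
Schedule Activity 4@1, Activity 1@2, Activity 2@6, Activity 3@2: h1:4  h2:4  h3:4  h4:4  h5:2  h6:4  h7:4  h8:4  h9:0 — peak 4.
Total volunteer-hours = 30 over 9 hours ⇒ peak ≥ ⌈30/9⌉ = 4, so 4 is optimal.

4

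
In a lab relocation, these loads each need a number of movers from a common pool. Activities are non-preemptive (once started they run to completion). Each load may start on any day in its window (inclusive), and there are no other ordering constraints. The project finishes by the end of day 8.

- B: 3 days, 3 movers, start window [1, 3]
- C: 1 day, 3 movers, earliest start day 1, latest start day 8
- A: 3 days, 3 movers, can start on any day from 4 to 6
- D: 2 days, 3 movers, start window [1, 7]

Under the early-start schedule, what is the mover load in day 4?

At early start, day 4 has: A.
Demand: 3 = 3.

3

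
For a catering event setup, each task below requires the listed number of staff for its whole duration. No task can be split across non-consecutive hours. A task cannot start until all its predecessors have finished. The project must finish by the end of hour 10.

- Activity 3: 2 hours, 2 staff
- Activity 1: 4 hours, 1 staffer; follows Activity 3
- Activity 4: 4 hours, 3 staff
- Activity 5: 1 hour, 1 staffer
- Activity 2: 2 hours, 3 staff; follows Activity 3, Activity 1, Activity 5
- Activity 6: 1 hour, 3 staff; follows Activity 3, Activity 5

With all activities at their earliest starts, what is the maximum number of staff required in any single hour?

Early-start schedule: Activity 3@1, Activity 1@3, Activity 4@1, Activity 5@1, Activity 2@7, Activity 6@3.
Load per hour: hour 1: 6, hour 2: 5, hour 3: 7, hour 4: 4, hour 5: 1, hour 6: 1, hour 7: 3, hour 8: 3, hour 9: 0, hour 10: 0.
Peak is 7.

7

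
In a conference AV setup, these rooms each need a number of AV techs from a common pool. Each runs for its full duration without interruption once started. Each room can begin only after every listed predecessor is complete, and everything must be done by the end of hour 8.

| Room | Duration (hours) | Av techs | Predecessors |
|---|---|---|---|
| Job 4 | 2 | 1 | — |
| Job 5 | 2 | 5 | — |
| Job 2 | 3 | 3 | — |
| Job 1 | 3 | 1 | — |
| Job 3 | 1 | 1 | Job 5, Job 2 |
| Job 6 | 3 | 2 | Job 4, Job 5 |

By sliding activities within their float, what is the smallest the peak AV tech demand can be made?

5

Early-start (Job 4@1, Job 5@1, Job 2@1, Job 1@1, Job 3@4, Job 6@3) gives peak 10: h1:10  h2:10  h3:6  h4:3  h5:2  h6:0  h7:0  h8:0.
Shift Job 5→4, Job 3→6, Job 6→6.
Schedule Job 4@1, Job 5@4, Job 2@1, Job 1@1, Job 3@6, Job 6@6: h1:5  h2:5  h3:4  h4:5  h5:5  h6:3  h7:2  h8:2 — peak 5.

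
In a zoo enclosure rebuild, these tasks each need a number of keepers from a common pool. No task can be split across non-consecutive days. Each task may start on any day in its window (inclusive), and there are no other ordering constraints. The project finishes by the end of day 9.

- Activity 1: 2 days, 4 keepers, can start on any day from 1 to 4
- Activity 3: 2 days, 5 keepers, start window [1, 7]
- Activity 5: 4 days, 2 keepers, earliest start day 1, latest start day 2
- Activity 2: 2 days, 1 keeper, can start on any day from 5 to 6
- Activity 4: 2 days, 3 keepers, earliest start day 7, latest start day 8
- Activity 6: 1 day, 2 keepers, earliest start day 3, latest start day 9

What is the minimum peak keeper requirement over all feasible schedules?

Early-start (Activity 1@1, Activity 3@1, Activity 5@1, Activity 2@5, Activity 4@7, Activity 6@3) gives peak 11: d1:11  d2:11  d3:4  d4:2  d5:1  d6:1  d7:3  d8:3  d9:0.
Shift Activity 3→5.
Schedule Activity 1@1, Activity 3@5, Activity 5@1, Activity 2@5, Activity 4@7, Activity 6@3: d1:6  d2:6  d3:4  d4:2  d5:6  d6:6  d7:3  d8:3  d9:0 — peak 6.

6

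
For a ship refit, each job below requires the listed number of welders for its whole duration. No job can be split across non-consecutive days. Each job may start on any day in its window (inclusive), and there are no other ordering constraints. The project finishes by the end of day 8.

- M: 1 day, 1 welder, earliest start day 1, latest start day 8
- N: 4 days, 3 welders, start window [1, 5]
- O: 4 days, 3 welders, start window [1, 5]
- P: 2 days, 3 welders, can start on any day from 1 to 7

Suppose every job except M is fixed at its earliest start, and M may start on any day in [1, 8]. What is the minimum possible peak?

M@1: d1:10  d2:9  d3:6  d4:6  d5:0  d6:0  d7:0  d8:0 → peak 10
M@2: d1:9  d2:10  d3:6  d4:6  d5:0  d6:0  d7:0  d8:0 → peak 10
M@3: d1:9  d2:9  d3:7  d4:6  d5:0  d6:0  d7:0  d8:0 → peak 9
M@4: d1:9  d2:9  d3:6  d4:7  d5:0  d6:0  d7:0  d8:0 → peak 9
M@5: d1:9  d2:9  d3:6  d4:6  d5:1  d6:0  d7:0  d8:0 → peak 9
M@6: d1:9  d2:9  d3:6  d4:6  d5:0  d6:1  d7:0  d8:0 → peak 9
M@7: d1:9  d2:9  d3:6  d4:6  d5:0  d6:0  d7:1  d8:0 → peak 9
M@8: d1:9  d2:9  d3:6  d4:6  d5:0  d6:0  d7:0  d8:1 → peak 9
Best is M@3, peak 9.

9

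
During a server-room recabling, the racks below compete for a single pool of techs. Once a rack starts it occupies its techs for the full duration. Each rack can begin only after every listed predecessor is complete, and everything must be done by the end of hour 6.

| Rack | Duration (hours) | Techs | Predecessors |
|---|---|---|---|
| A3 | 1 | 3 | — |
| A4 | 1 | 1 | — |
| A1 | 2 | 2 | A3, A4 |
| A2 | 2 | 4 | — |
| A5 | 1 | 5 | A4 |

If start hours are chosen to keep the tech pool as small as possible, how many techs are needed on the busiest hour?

Early-start (A3@1, A4@1, A1@2, A2@1, A5@2) gives peak 11: h1:8  h2:11  h3:2  h4:0  h5:0  h6:0.
Shift A2→4, A5→6.
Schedule A3@1, A4@1, A1@2, A2@4, A5@6: h1:4  h2:2  h3:2  h4:4  h5:4  h6:5 — peak 5.

5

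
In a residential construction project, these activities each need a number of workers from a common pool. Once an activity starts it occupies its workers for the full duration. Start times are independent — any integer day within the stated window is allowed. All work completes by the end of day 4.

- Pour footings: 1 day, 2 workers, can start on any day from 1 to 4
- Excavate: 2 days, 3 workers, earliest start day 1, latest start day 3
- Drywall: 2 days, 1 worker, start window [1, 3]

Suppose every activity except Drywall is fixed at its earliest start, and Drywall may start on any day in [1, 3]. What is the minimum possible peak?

Drywall@1: d1:6  d2:4  d3:0  d4:0 → peak 6
Drywall@2: d1:5  d2:4  d3:1  d4:0 → peak 5
Drywall@3: d1:5  d2:3  d3:1  d4:1 → peak 5
Best is Drywall@2, peak 5.

5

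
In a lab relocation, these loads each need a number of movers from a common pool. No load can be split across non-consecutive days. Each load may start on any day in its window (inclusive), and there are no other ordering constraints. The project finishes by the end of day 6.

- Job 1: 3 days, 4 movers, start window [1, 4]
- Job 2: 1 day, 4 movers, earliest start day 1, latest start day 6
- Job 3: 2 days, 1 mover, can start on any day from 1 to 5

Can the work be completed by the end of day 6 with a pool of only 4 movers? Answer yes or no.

yes

Schedule Job 1@1, Job 2@4, Job 3@5: d1:4  d2:4  d3:4  d4:4  d5:1  d6:1 — peak 4 ≤ 4.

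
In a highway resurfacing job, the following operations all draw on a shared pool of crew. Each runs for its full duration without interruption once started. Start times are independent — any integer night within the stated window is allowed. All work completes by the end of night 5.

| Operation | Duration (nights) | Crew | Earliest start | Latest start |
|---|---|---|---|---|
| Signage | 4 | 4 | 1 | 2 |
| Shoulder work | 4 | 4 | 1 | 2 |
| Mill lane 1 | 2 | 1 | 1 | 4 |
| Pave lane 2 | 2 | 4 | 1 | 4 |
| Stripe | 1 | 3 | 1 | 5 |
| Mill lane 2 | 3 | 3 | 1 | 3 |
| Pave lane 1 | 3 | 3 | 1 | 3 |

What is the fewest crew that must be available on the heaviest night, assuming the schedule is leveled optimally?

14

Early-start (Signage@1, Shoulder work@1, Mill lane 1@1, Pave lane 2@1, Stripe@1, Mill lane 2@1, Pave lane 1@1) gives peak 22: n1:22  n2:19  n3:14  n4:8  n5:0.
Shift Stripe→5, Mill lane 2→3, Pave lane 1→3.
Schedule Signage@1, Shoulder work@1, Mill lane 1@1, Pave lane 2@1, Stripe@5, Mill lane 2@3, Pave lane 1@3: n1:13  n2:13  n3:14  n4:14  n5:9 — peak 14.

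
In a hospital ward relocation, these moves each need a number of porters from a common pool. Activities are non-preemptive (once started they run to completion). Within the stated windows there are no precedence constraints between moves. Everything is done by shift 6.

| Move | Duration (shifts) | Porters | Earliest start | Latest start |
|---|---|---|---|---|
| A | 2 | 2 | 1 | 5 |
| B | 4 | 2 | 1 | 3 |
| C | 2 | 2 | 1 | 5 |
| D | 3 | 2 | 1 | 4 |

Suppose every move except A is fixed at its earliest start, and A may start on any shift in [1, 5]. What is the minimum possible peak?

A@1: s1:8  s2:8  s3:4  s4:2  s5:0  s6:0 → peak 8
A@2: s1:6  s2:8  s3:6  s4:2  s5:0  s6:0 → peak 8
A@3: s1:6  s2:6  s3:6  s4:4  s5:0  s6:0 → peak 6
A@4: s1:6  s2:6  s3:4  s4:4  s5:2  s6:0 → peak 6
A@5: s1:6  s2:6  s3:4  s4:2  s5:2  s6:2 → peak 6
Best is A@3, peak 6.

6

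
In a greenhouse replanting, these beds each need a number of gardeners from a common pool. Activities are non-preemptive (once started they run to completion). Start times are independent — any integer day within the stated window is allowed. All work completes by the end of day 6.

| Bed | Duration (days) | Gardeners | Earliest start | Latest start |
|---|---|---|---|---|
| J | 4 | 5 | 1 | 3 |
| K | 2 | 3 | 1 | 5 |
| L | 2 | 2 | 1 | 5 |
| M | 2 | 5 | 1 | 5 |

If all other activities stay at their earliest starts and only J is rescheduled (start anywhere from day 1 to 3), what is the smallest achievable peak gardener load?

10

J@1: d1:15  d2:15  d3:5  d4:5  d5:0  d6:0 → peak 15
J@2: d1:10  d2:15  d3:5  d4:5  d5:5  d6:0 → peak 15
J@3: d1:10  d2:10  d3:5  d4:5  d5:5  d6:5 → peak 10
Best is J@3, peak 10.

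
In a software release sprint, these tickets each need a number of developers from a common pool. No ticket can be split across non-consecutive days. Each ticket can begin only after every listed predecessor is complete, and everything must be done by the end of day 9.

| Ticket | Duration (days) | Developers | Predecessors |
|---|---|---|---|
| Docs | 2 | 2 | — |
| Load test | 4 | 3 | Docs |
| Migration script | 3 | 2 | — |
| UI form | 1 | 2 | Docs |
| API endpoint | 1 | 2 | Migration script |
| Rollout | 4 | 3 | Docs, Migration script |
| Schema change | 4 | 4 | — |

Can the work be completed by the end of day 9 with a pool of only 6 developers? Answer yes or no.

no

The minimum achievable peak is 7; 6 < 7, so no feasible schedule stays within the cap.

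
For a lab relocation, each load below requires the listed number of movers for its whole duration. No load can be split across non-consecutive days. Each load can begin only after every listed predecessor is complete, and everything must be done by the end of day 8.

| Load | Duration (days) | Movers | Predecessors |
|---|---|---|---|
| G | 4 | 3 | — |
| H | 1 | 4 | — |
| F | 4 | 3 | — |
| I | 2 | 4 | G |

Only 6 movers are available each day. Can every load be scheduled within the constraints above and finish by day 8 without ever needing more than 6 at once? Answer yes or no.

Schedule G@1, H@5, F@1, I@6: d1:6  d2:6  d3:6  d4:6  d5:4  d6:4  d7:4  d8:0 — peak 6 ≤ 6.

yes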